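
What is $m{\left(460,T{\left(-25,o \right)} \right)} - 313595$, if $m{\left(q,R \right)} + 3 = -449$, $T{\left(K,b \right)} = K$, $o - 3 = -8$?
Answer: $-314047$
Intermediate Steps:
$o = -5$ ($o = 3 - 8 = -5$)
$m{\left(q,R \right)} = -452$ ($m{\left(q,R \right)} = -3 - 449 = -452$)
$m{\left(460,T{\left(-25,o \right)} \right)} - 313595 = -452 - 313595 = -314047$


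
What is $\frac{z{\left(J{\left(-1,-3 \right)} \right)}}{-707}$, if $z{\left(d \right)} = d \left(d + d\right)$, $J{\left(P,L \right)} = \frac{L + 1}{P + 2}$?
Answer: $- \frac{8}{707} \approx -0.011315$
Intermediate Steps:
$J{\left(P,L \right)} = \frac{1 + L}{2 + P}$
$z{\left(d \right)} = 2 d^{2}$ ($z{\left(d \right)} = d 2 d = 2 d^{2}$)
$\frac{z{\left(J{\left(-1,-3 \right)} \right)}}{-707} = \frac{2 \left(\frac{1 - 3}{2 - 1}\right)^{2}}{-707} = 2 \left(1^{-1} \left(-2\right)\right)^{2} \left(- \frac{1}{707}\right) = 2 \left(1 \left(-2\right)\right)^{2} \left(- \frac{1}{707}\right) = 2 \left(-2\right)^{2} \left(- \frac{1}{707}\right) = 2 \cdot 4 \left(- \frac{1}{707}\right) = 8 \left(- \frac{1}{707}\right) = - \frac{8}{707}$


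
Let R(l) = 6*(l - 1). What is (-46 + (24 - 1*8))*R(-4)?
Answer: 900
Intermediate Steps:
R(l) = -6 + 6*l (R(l) = 6*(-1 + l) = -6 + 6*l)
(-46 + (24 - 1*8))*R(-4) = (-46 + (24 - 1*8))*(-6 + 6*(-4)) = (-46 + (24 - 8))*(-6 - 24) = (-46 + 16)*(-30) = -30*(-30) = 900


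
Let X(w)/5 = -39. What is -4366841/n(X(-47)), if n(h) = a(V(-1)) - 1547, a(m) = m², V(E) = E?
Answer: 4366841/1546 ≈ 2824.6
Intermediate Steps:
X(w) = -195 (X(w) = 5*(-39) = -195)
n(h) = -1546 (n(h) = (-1)² - 1547 = 1 - 1547 = -1546)
-4366841/n(X(-47)) = -4366841/(-1546) = -4366841*(-1/1546) = 4366841/1546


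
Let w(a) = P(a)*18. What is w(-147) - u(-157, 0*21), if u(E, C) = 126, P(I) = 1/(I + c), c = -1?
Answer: -9333/74 ≈ -126.12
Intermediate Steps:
P(I) = 1/(-1 + I) (P(I) = 1/(I - 1) = 1/(-1 + I))
w(a) = 18/(-1 + a)
w(-147) - u(-157, 0*21) = 18/(-1 - 147) - 1*126 = 18/(-148) - 126 = 18*(-1/148) - 126 = -9/74 - 126 = -9333/74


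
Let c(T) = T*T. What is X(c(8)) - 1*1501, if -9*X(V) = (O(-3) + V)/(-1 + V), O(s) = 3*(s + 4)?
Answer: -851134/567 ≈ -1501.1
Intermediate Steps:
O(s) = 12 + 3*s (O(s) = 3*(4 + s) = 12 + 3*s)
c(T) = T**2
X(V) = -(3 + V)/(9*(-1 + V)) (X(V) = -((12 + 3*(-3)) + V)/(9*(-1 + V)) = -((12 - 9) + V)/(9*(-1 + V)) = -(3 + V)/(9*(-1 + V)))
X(c(8)) - 1*1501 = (-3 - 1*8**2)/(9*(-1 + 8**2)) - 1*1501 = (-3 - 1*64)/(9*(-1 + 64)) - 1501 = (1/9)*(-3 - 64)/63 - 1501 = (1/9)*(1/63)*(-67) - 1501 = -67/567 - 1501 = -851134/567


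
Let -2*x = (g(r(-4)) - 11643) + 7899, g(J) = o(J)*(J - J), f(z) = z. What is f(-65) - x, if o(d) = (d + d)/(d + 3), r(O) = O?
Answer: -1937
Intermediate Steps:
o(d) = 2*d/(3 + d) (o(d) = (2*d)/(3 + d) = 2*d/(3 + d))
g(J) = 0 (g(J) = (2*J/(3 + J))*(J - J) = (2*J/(3 + J))*0 = 0)
x = 1872 (x = -((0 - 11643) + 7899)/2 = -(-11643 + 7899)/2 = -1/2*(-3744) = 1872)
f(-65) - x = -65 - 1*1872 = -65 - 1872 = -1937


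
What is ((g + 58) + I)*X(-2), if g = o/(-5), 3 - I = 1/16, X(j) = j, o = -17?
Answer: -5147/40 ≈ -128.68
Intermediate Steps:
I = 47/16 (I = 3 - 1/16 = 47/16 ≈ 2.9375)
g = 17/5 (g = -17/(-5) = -17*(-1/5) = 17/5 ≈ 3.4000)
((g + 58) + I)*X(-2) = ((17/5 + 58) + 47/16)*(-2) = (307/5 + 47/16)*(-2) = (5147/80)*(-2) = -5147/40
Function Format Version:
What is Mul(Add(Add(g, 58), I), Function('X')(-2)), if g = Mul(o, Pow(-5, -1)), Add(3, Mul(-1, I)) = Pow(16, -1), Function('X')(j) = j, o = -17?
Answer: Rational(-5147, 40) ≈ -128.68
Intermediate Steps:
I = Rational(47, 16) (I = Add(3, Mul(-1, Pow(16, -1))) = Add(3, Mul(-1, Rational(1, 16))) = Add(3, Rational(-1, 16)) = Rational(47, 16) ≈ 2.9375)
g = Rational(17, 5) (g = Mul(-17, Pow(-5, -1)) = Mul(-17, Rational(-1, 5)) = Rational(17, 5) ≈ 3.4000)
Mul(Add(Add(g, 58), I), Function('X')(-2)) = Mul(Add(Add(Rational(17, 5), 58), Rational(47, 16)), -2) = Mul(Add(Rational(307, 5), Rational(47, 16)), -2) = Mul(Rational(5147, 80), -2) = Rational(-5147, 40)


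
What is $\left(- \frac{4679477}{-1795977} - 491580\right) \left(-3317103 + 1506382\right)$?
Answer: $\frac{1598616209752735943}{1795977} \approx 8.9011 \cdot 10^{11}$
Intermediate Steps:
$\left(- \frac{4679477}{-1795977} - 491580\right) \left(-3317103 + 1506382\right) = \left(\left(-4679477\right) \left(- \frac{1}{1795977}\right) - 491580\right) \left(-1810721\right) = \left(\frac{4679477}{1795977} - 491580\right) \left(-1810721\right) = \left(- \frac{882861694183}{1795977}\right) \left(-1810721\right) = \frac{1598616209752735943}{1795977}$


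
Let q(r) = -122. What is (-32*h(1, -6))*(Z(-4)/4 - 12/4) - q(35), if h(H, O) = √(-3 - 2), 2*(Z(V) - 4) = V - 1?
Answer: 122 + 84*I*√5 ≈ 122.0 + 187.83*I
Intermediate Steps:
Z(V) = 7/2 + V/2 (Z(V) = 4 + (V - 1)/2 = 4 + (-1 + V)/2 = 4 + (-½ + V/2) = 7/2 + V/2)
h(H, O) = I*√5 (h(H, O) = √(-5) = I*√5)
(-32*h(1, -6))*(Z(-4)/4 - 12/4) - q(35) = (-32*I*√5)*((7/2 + (½)*(-4))/4 - 12/4) - 1*(-122) = (-32*I*√5)*((7/2 - 2)*(¼) - 12*¼) + 122 = (-32*I*√5)*((3/2)*(¼) - 3) + 122 = (-32*I*√5)*(3/8 - 3) + 122 = -32*I*√5*(-21/8) + 122 = 84*I*√5 + 122 = 122 + 84*I*√5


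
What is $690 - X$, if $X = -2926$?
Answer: $3616$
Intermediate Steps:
$690 - X = 690 - -2926 = 690 + 2926 = 3616$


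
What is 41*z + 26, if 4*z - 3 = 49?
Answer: 559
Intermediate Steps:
z = 13 (z = 3/4 + (1/4)*49 = 3/4 + 49/4 = 13)
41*z + 26 = 41*13 + 26 = 533 + 26 = 559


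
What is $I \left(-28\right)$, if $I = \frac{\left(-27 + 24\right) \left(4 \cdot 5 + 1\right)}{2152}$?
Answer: $\frac{441}{538} \approx 0.8197$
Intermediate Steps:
$I = - \frac{63}{2152}$ ($I = - 3 \left(20 + 1\right) \frac{1}{2152} = \left(-3\right) 21 \cdot \frac{1}{2152} = \left(-63\right) \frac{1}{2152} = - \frac{63}{2152} \approx -0.029275$)
$I \left(-28\right) = \left(- \frac{63}{2152}\right) \left(-28\right) = \frac{441}{538}$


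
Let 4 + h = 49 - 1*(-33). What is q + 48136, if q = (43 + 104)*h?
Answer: 59602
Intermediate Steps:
h = 78 (h = -4 + (49 - 1*(-33)) = -4 + (49 + 33) = -4 + 82 = 78)
q = 11466 (q = (43 + 104)*78 = 147*78 = 11466)
q + 48136 = 11466 + 48136 = 59602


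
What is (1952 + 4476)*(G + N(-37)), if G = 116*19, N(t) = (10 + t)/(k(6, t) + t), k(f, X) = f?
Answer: 439360228/31 ≈ 1.4173e+7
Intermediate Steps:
N(t) = (10 + t)/(6 + t)
G = 2204
(1952 + 4476)*(G + N(-37)) = (1952 + 4476)*(2204 + (10 - 37)/(6 - 37)) = 6428*(2204 - 27/(-31)) = 6428*(2204 - 1/31*(-27)) = 6428*(2204 + 27/31) = 6428*(68351/31) = 439360228/31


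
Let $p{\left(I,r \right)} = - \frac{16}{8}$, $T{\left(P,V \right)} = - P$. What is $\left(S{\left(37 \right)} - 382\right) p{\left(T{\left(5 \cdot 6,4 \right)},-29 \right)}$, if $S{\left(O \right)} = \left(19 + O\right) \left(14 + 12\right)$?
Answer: $-2148$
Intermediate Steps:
$S{\left(O \right)} = 494 + 26 O$ ($S{\left(O \right)} = \left(19 + O\right) 26 = 494 + 26 O$)
$p{\left(I,r \right)} = -2$ ($p{\left(I,r \right)} = \left(-16\right) \frac{1}{8} = -2$)
$\left(S{\left(37 \right)} - 382\right) p{\left(T{\left(5 \cdot 6,4 \right)},-29 \right)} = \left(\left(494 + 26 \cdot 37\right) - 382\right) \left(-2\right) = \left(\left(494 + 962\right) - 382\right) \left(-2\right) = \left(1456 - 382\right) \left(-2\right) = 1074 \left(-2\right) = -2148$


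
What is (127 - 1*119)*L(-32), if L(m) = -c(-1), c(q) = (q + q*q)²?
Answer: 0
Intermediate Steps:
c(q) = (q + q²)²
L(m) = 0 (L(m) = -(-1)²*(1 - 1)² = -0² = -0 = -1*0 = 0)
(127 - 1*119)*L(-32) = (127 - 1*119)*0 = (127 - 119)*0 = 8*0 = 0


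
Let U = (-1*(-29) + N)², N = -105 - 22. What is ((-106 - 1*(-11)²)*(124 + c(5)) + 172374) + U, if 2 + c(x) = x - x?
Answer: 154284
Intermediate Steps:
N = -127
c(x) = -2 (c(x) = -2 + (x - x) = -2 + 0 = -2)
U = 9604 (U = (-1*(-29) - 127)² = (29 - 127)² = (-98)² = 9604)
((-106 - 1*(-11)²)*(124 + c(5)) + 172374) + U = ((-106 - 1*(-11)²)*(124 - 2) + 172374) + 9604 = ((-106 - 1*121)*122 + 172374) + 9604 = ((-106 - 121)*122 + 172374) + 9604 = (-227*122 + 172374) + 9604 = (-27694 + 172374) + 9604 = 144680 + 9604 = 154284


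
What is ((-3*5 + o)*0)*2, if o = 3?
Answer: 0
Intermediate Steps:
((-3*5 + o)*0)*2 = ((-3*5 + 3)*0)*2 = ((-15 + 3)*0)*2 = -12*0*2 = 0*2 = 0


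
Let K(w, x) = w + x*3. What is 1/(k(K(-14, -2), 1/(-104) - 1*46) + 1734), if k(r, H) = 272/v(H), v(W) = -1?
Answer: 1/1462 ≈ 0.00068399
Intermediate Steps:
K(w, x) = w + 3*x
k(r, H) = -272 (k(r, H) = 272/(-1) = 272*(-1) = -272)
1/(k(K(-14, -2), 1/(-104) - 1*46) + 1734) = 1/(-272 + 1734) = 1/1462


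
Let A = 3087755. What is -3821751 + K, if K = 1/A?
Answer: -11800630759004/3087755 ≈ -3.8218e+6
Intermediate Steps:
K = 1/3087755 ≈ 3.2386e-7
-3821751 + K = -3821751 + 1/3087755 = -11800630759004/3087755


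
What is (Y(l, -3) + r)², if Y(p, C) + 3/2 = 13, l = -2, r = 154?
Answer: 109561/4 ≈ 27390.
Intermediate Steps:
Y(p, C) = 23/2 (Y(p, C) = -3/2 + 13 = 23/2)
(Y(l, -3) + r)² = (23/2 + 154)² = (331/2)² = 109561/4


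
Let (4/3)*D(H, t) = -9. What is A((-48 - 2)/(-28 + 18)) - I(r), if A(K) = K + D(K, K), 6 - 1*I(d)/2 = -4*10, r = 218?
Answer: -375/4 ≈ -93.750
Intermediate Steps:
D(H, t) = -27/4 (D(H, t) = (¾)*(-9) = -27/4)
I(d) = 92 (I(d) = 12 - (-8)*10 = 12 - 2*(-40) = 12 + 80 = 92)
A(K) = -27/4 + K (A(K) = K - 27/4 = -27/4 + K)
A((-48 - 2)/(-28 + 18)) - I(r) = (-27/4 + (-48 - 2)/(-28 + 18)) - 1*92 = (-27/4 - 50/(-10)) - 92 = (-27/4 - 50*(-⅒)) - 92 = (-27/4 + 5) - 92 = -7/4 - 92 = -375/4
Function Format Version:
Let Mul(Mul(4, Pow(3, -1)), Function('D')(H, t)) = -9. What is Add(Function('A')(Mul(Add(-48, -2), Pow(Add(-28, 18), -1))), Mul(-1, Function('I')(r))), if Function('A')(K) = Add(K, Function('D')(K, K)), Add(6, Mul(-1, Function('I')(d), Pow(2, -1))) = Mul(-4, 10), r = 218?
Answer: Rational(-375, 4) ≈ -93.750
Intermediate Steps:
Function('D')(H, t) = Rational(-27, 4) (Function('D')(H, t) = Mul(Rational(3, 4), -9) = Rational(-27, 4))
Function('I')(d) = 92 (Function('I')(d) = Add(12, Mul(-2, Mul(-4, 10))) = Add(12, Mul(-2, -40)) = Add(12, 80) = 92)
Function('A')(K) = Add(Rational(-27, 4), K) (Function('A')(K) = Add(K, Rational(-27, 4)) = Add(Rational(-27, 4), K))
Add(Function('A')(Mul(Add(-48, -2), Pow(Add(-28, 18), -1))), Mul(-1, Function('I')(r))) = Add(Add(Rational(-27, 4), Mul(Add(-48, -2), Pow(Add(-28, 18), -1))), Mul(-1, 92)) = Add(Add(Rational(-27, 4), Mul(-50, Pow(-10, -1))), -92) = Add(Add(Rational(-27, 4), Mul(-50, Rational(-1, 10))), -92) = Add(Add(Rational(-27, 4), 5), -92) = Add(Rational(-7, 4), -92) = Rational(-375, 4)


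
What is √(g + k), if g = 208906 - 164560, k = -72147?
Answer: 3*I*√3089 ≈ 166.74*I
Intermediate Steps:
g = 44346
√(g + k) = √(44346 - 72147) = √(-27801) = 3*I*√3089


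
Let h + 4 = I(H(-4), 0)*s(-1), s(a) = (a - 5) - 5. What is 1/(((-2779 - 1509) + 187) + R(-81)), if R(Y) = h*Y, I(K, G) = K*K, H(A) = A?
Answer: 1/10479 ≈ 9.5429e-5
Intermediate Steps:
I(K, G) = K²
s(a) = -10 + a (s(a) = (-5 + a) - 5 = -10 + a)
h = -180 (h = -4 + (-4)²*(-10 - 1) = -4 + 16*(-11) = -4 - 176 = -180)
R(Y) = -180*Y
1/(((-2779 - 1509) + 187) + R(-81)) = 1/(((-2779 - 1509) + 187) - 180*(-81)) = 1/((-4288 + 187) + 14580) = 1/(-4101 + 14580) = 1/10479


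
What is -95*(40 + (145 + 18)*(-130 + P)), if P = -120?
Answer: 3867450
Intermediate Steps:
-95*(40 + (145 + 18)*(-130 + P)) = -95*(40 + (145 + 18)*(-130 - 120)) = -95*(40 + 163*(-250)) = -95*(40 - 40750) = -95*(-40710) = 3867450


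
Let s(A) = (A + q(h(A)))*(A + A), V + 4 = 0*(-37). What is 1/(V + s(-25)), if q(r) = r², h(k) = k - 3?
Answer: -1/37954 ≈ -2.6348e-5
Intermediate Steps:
h(k) = -3 + k
V = -4 (V = -4 + 0*(-37) = -4 + 0 = -4)
s(A) = 2*A*(A + (-3 + A)²) (s(A) = (A + (-3 + A)²)*(A + A) = (A + (-3 + A)²)*(2*A) = 2*A*(A + (-3 + A)²))
1/(V + s(-25)) = 1/(-4 + 2*(-25)*(-25 + (-3 - 25)²)) = 1/(-4 + 2*(-25)*(-25 + (-28)²)) = 1/(-4 + 2*(-25)*(-25 + 784)) = 1/(-4 + 2*(-25)*759) = 1/(-4 - 37950) = 1/(-37954) = -1/37954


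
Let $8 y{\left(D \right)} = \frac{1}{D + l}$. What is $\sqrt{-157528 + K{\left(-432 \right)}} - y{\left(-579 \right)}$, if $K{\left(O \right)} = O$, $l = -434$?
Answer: $\frac{1}{8104} + 2 i \sqrt{39490} \approx 0.0001234 + 397.44 i$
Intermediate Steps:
$y{\left(D \right)} = \frac{1}{8 \left(-434 + D\right)}$ ($y{\left(D \right)} = \frac{1}{8 \left(D - 434\right)} = \frac{1}{8 \left(-434 + D\right)}$)
$\sqrt{-157528 + K{\left(-432 \right)}} - y{\left(-579 \right)} = \sqrt{-157528 - 432} - \frac{1}{8 \left(-434 - 579\right)} = \sqrt{-157960} - \frac{1}{8 \left(-1013\right)} = 2 i \sqrt{39490} - \frac{1}{8} \left(- \frac{1}{1013}\right) = 2 i \sqrt{39490} - - \frac{1}{8104} = 2 i \sqrt{39490} + \frac{1}{8104} = \frac{1}{8104} + 2 i \sqrt{39490}$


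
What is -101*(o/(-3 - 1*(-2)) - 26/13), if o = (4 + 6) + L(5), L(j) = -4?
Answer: 808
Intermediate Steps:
o = 6 (o = (4 + 6) - 4 = 10 - 4 = 6)
-101*(o/(-3 - 1*(-2)) - 26/13) = -101*(6/(-3 - 1*(-2)) - 26/13) = -101*(6/(-3 + 2) - 26*1/13) = -101*(6/(-1) - 2) = -101*(6*(-1) - 2) = -101*(-6 - 2) = -101*(-8) = 808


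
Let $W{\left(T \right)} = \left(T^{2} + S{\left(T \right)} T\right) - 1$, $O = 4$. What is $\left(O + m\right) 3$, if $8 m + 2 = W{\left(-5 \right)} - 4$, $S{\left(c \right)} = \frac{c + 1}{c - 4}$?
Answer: $\frac{215}{12} \approx 17.917$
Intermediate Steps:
$S{\left(c \right)} = \frac{1 + c}{-4 + c}$
$W{\left(T \right)} = -1 + T^{2} + \frac{T \left(1 + T\right)}{-4 + T}$ ($W{\left(T \right)} = \left(T^{2} + \frac{1 + T}{-4 + T} T\right) - 1 = \left(T^{2} + \frac{T \left(1 + T\right)}{-4 + T}\right) - 1 = -1 + T^{2} + \frac{T \left(1 + T\right)}{-4 + T}$)
$m = \frac{71}{36}$ ($m = - \frac{1}{4} + \frac{\frac{4 + \left(-5\right)^{3} - 3 \left(-5\right)^{2}}{-4 - 5} - 4}{8} = - \frac{1}{4} + \frac{\frac{4 - 125 - 75}{-9} - 4}{8} = - \frac{1}{4} + \frac{- \frac{4 - 125 - 75}{9} - 4}{8} = - \frac{1}{4} + \frac{\left(- \frac{1}{9}\right) \left(-196\right) - 4}{8} = - \frac{1}{4} + \frac{\frac{196}{9} - 4}{8} = - \frac{1}{4} + \frac{1}{8} \cdot \frac{160}{9} = - \frac{1}{4} + \frac{20}{9} = \frac{71}{36} \approx 1.9722$)
$\left(O + m\right) 3 = \left(4 + \frac{71}{36}\right) 3 = \frac{215}{36} \cdot 3 = \frac{215}{12}$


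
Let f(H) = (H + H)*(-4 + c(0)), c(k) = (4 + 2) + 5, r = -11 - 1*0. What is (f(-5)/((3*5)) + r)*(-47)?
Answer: 2209/3 ≈ 736.33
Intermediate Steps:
r = -11 (r = -11 + 0 = -11)
c(k) = 11 (c(k) = 6 + 5 = 11)
f(H) = 14*H (f(H) = (H + H)*(-4 + 11) = (2*H)*7 = 14*H)
(f(-5)/((3*5)) + r)*(-47) = ((14*(-5))/((3*5)) - 11)*(-47) = (-70/15 - 11)*(-47) = (-70*1/15 - 11)*(-47) = (-14/3 - 11)*(-47) = -47/3*(-47) = 2209/3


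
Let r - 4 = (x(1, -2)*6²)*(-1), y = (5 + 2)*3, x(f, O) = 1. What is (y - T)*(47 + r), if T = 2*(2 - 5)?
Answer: 405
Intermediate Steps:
y = 21 (y = 7*3 = 21)
T = -6 (T = 2*(-3) = -6)
r = -32 (r = 4 + (1*6²)*(-1) = 4 + (1*36)*(-1) = 4 + 36*(-1) = 4 - 36 = -32)
(y - T)*(47 + r) = (21 - 1*(-6))*(47 - 32) = (21 + 6)*15 = 27*15 = 405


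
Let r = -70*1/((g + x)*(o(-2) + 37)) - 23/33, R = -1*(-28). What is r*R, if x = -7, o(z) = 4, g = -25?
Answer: -97531/5412 ≈ -18.021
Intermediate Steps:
R = 28
r = -13933/21648 (r = -70*1/((-25 - 7)*(4 + 37)) - 23/33 = -70/(41*(-32)) - 23*1/33 = -70/(-1312) - 23/33 = -70*(-1/1312) - 23/33 = 35/656 - 23/33 = -13933/21648 ≈ -0.64362)
r*R = -13933/21648*28 = -97531/5412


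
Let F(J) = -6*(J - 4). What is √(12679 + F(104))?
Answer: √12079 ≈ 109.90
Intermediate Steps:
F(J) = 24 - 6*J (F(J) = -6*(-4 + J) = 24 - 6*J)
√(12679 + F(104)) = √(12679 + (24 - 6*104)) = √(12679 + (24 - 624)) = √(12679 - 600) = √12079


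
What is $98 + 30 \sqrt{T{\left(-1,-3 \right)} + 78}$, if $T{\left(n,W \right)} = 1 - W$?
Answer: $98 + 30 \sqrt{82} \approx 369.66$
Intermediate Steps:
$98 + 30 \sqrt{T{\left(-1,-3 \right)} + 78} = 98 + 30 \sqrt{\left(1 - -3\right) + 78} = 98 + 30 \sqrt{\left(1 + 3\right) + 78} = 98 + 30 \sqrt{4 + 78} = 98 + 30 \sqrt{82}$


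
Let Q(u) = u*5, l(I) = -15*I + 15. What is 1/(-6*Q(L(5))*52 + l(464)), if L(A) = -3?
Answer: -1/2265 ≈ -0.00044150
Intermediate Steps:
l(I) = 15 - 15*I
Q(u) = 5*u
1/(-6*Q(L(5))*52 + l(464)) = 1/(-30*(-3)*52 + (15 - 15*464)) = 1/(-6*(-15)*52 + (15 - 6960)) = 1/(90*52 - 6945) = 1/(4680 - 6945) = 1/(-2265) = -1/2265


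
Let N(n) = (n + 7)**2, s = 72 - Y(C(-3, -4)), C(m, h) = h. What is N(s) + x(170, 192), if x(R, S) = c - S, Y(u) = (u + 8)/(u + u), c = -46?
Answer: 24329/4 ≈ 6082.3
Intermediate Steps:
Y(u) = (8 + u)/(2*u) (Y(u) = (8 + u)/((2*u)) = (8 + u)*(1/(2*u)) = (8 + u)/(2*u))
x(R, S) = -46 - S
s = 145/2 (s = 72 - (8 - 4)/(2*(-4)) = 72 - (-1)*4/(2*4) = 72 - 1*(-1/2) = 72 + 1/2 = 145/2 ≈ 72.500)
N(n) = (7 + n)**2
N(s) + x(170, 192) = (7 + 145/2)**2 + (-46 - 1*192) = (159/2)**2 + (-46 - 192) = 25281/4 - 238 = 24329/4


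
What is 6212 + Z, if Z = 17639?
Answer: 23851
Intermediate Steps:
6212 + Z = 6212 + 17639 = 23851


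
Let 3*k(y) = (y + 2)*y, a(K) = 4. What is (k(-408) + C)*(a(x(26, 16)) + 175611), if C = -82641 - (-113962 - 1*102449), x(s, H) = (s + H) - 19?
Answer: 33188776390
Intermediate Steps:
x(s, H) = -19 + H + s (x(s, H) = (H + s) - 19 = -19 + H + s)
C = 133770 (C = -82641 - (-113962 - 102449) = -82641 - 1*(-216411) = -82641 + 216411 = 133770)
k(y) = y*(2 + y)/3 (k(y) = ((y + 2)*y)/3 = ((2 + y)*y)/3 = (y*(2 + y))/3 = y*(2 + y)/3)
(k(-408) + C)*(a(x(26, 16)) + 175611) = ((1/3)*(-408)*(2 - 408) + 133770)*(4 + 175611) = ((1/3)*(-408)*(-406) + 133770)*175615 = (55216 + 133770)*175615 = 188986*175615 = 33188776390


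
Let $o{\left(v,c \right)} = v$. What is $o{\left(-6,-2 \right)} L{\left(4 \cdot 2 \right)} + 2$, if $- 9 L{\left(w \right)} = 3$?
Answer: $4$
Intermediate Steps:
$L{\left(w \right)} = - \frac{1}{3}$ ($L{\left(w \right)} = \left(- \frac{1}{9}\right) 3 = - \frac{1}{3}$)
$o{\left(-6,-2 \right)} L{\left(4 \cdot 2 \right)} + 2 = \left(-6\right) \left(- \frac{1}{3}\right) + 2 = 2 + 2 = 4$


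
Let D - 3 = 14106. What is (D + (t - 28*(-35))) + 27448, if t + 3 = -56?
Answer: 42478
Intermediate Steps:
D = 14109 (D = 3 + 14106 = 14109)
t = -59 (t = -3 - 56 = -59)
(D + (t - 28*(-35))) + 27448 = (14109 + (-59 - 28*(-35))) + 27448 = (14109 + (-59 + 980)) + 27448 = (14109 + 921) + 27448 = 15030 + 27448 = 42478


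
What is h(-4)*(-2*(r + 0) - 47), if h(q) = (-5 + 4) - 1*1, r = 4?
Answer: 110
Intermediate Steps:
h(q) = -2 (h(q) = -1 - 1 = -2)
h(-4)*(-2*(r + 0) - 47) = -2*(-2*(4 + 0) - 47) = -2*(-2*4 - 47) = -2*(-8 - 47) = -2*(-55) = 110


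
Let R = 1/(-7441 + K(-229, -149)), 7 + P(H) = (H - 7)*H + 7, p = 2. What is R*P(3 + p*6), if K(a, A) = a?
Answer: -12/767 ≈ -0.015645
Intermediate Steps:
P(H) = H*(-7 + H) (P(H) = -7 + ((H - 7)*H + 7) = -7 + ((-7 + H)*H + 7) = -7 + (H*(-7 + H) + 7) = -7 + (7 + H*(-7 + H)) = H*(-7 + H))
R = -1/7670 (R = 1/(-7441 - 229) = 1/(-7670) = -1/7670 ≈ -0.00013038)
R*P(3 + p*6) = -(3 + 2*6)*(-7 + (3 + 2*6))/7670 = -(3 + 12)*(-7 + (3 + 12))/7670 = -3*(-7 + 15)/1534 = -3*8/1534 = -1/7670*120 = -12/767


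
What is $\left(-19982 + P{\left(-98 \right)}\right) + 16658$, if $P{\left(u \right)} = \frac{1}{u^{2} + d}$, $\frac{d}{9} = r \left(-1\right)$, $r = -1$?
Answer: $- \frac{31953611}{9613} \approx -3324.0$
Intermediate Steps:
$d = 9$ ($d = 9 \left(\left(-1\right) \left(-1\right)\right) = 9 \cdot 1 = 9$)
$P{\left(u \right)} = \frac{1}{9 + u^{2}}$ ($P{\left(u \right)} = \frac{1}{u^{2} + 9} = \frac{1}{9 + u^{2}}$)
$\left(-19982 + P{\left(-98 \right)}\right) + 16658 = \left(-19982 + \frac{1}{9 + \left(-98\right)^{2}}\right) + 16658 = \left(-19982 + \frac{1}{9 + 9604}\right) + 16658 = \left(-19982 + \frac{1}{9613}\right) + 16658 = - \frac{192086965}{9613} + 16658 = - \frac{31953611}{9613}$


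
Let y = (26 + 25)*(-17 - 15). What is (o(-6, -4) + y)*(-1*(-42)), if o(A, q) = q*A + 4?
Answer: -67368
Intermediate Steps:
o(A, q) = 4 + A*q (o(A, q) = A*q + 4 = 4 + A*q)
y = -1632 (y = 51*(-32) = -1632)
(o(-6, -4) + y)*(-1*(-42)) = ((4 - 6*(-4)) - 1632)*(-1*(-42)) = ((4 + 24) - 1632)*42 = (28 - 1632)*42 = -1604*42 = -67368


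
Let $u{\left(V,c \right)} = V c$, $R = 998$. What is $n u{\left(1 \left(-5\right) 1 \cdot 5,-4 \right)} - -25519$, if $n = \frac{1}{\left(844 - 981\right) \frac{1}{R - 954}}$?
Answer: $\frac{3491703}{137} \approx 25487.0$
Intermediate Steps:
$n = - \frac{44}{137}$ ($n = \frac{1}{\left(844 - 981\right) \frac{1}{998 - 954}} = \frac{1}{\left(-137\right) \frac{1}{44}} = \frac{1}{- \frac{137}{44}} = - \frac{44}{137} \approx -0.32117$)
$n u{\left(1 \left(-5\right) 1 \cdot 5,-4 \right)} - -25519 = - \frac{44 \cdot 1 \left(-5\right) 1 \cdot 5 \left(-4\right)}{137} - -25519 = - \frac{44 \left(-5\right) 5 \left(-4\right)}{137} + 25519 = - \frac{44 \left(\left(-25\right) \left(-4\right)\right)}{137} + 25519 = \left(- \frac{44}{137}\right) 100 + 25519 = - \frac{4400}{137} + 25519 = \frac{3491703}{137}$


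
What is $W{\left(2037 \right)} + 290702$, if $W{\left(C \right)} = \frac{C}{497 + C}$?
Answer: $\frac{105234415}{362} \approx 2.907 \cdot 10^{5}$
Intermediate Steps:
$W{\left(2037 \right)} + 290702 = \frac{2037}{497 + 2037} + 290702 = \frac{2037}{2534} + 290702 = 2037 \cdot \frac{1}{2534} + 290702 = \frac{291}{362} + 290702 = \frac{105234415}{362}$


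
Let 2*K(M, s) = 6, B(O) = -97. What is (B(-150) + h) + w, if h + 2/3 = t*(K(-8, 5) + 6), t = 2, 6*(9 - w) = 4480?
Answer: -2452/3 ≈ -817.33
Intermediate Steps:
w = -2213/3 (w = 9 - 1/6*4480 = 9 - 2240/3 = -2213/3 ≈ -737.67)
K(M, s) = 3 (K(M, s) = (1/2)*6 = 3)
h = 52/3 (h = -2/3 + 2*(3 + 6) = -2/3 + 2*9 = -2/3 + 18 = 52/3 ≈ 17.333)
(B(-150) + h) + w = (-97 + 52/3) - 2213/3 = -239/3 - 2213/3 = -2452/3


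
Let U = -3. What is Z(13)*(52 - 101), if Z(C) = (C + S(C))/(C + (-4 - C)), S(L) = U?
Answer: 245/2 ≈ 122.50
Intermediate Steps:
S(L) = -3
Z(C) = 3/4 - C/4 (Z(C) = (C - 3)/(C + (-4 - C)) = (-3 + C)/(-4) = (-3 + C)*(-1/4) = 3/4 - C/4)
Z(13)*(52 - 101) = (3/4 - 1/4*13)*(52 - 101) = (3/4 - 13/4)*(-49) = -5/2*(-49) = 245/2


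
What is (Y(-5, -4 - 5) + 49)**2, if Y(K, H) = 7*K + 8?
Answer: 484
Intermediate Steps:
Y(K, H) = 8 + 7*K
(Y(-5, -4 - 5) + 49)**2 = ((8 + 7*(-5)) + 49)**2 = ((8 - 35) + 49)**2 = (-27 + 49)**2 = 22**2 = 484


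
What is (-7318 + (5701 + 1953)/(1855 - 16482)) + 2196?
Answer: -74927148/14627 ≈ -5122.5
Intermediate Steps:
(-7318 + (5701 + 1953)/(1855 - 16482)) + 2196 = (-7318 + 7654/(-14627)) + 2196 = (-7318 + 7654*(-1/14627)) + 2196 = (-7318 - 7654/14627) + 2196 = -107048040/14627 + 2196 = -74927148/14627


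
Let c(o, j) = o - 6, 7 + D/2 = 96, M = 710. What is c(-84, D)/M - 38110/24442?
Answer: -1462894/867691 ≈ -1.6860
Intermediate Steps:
D = 178 (D = -14 + 2*96 = -14 + 192 = 178)
c(o, j) = -6 + o
c(-84, D)/M - 38110/24442 = (-6 - 84)/710 - 38110/24442 = -90*1/710 - 38110*1/24442 = -9/71 - 19055/12221 = -1462894/867691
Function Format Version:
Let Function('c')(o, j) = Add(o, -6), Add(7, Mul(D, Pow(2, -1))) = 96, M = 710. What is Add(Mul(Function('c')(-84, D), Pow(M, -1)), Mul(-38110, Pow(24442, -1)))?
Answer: Rational(-1462894, 867691) ≈ -1.6860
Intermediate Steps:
D = 178 (D = Add(-14, Mul(2, 96)) = Add(-14, 192) = 178)
Function('c')(o, j) = Add(-6, o)
Add(Mul(Function('c')(-84, D), Pow(M, -1)), Mul(-38110, Pow(24442, -1))) = Add(Mul(Add(-6, -84), Pow(710, -1)), Mul(-38110, Pow(24442, -1))) = Add(Mul(-90, Rational(1, 710)), Mul(-38110, Rational(1, 24442))) = Add(Rational(-9, 71), Rational(-19055, 12221)) = Rational(-1462894, 867691)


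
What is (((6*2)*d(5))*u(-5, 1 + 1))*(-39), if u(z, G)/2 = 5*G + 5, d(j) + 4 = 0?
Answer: 56160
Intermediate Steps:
d(j) = -4 (d(j) = -4 + 0 = -4)
u(z, G) = 10 + 10*G (u(z, G) = 2*(5*G + 5) = 2*(5 + 5*G) = 10 + 10*G)
(((6*2)*d(5))*u(-5, 1 + 1))*(-39) = (((6*2)*(-4))*(10 + 10*(1 + 1)))*(-39) = ((12*(-4))*(10 + 10*2))*(-39) = -48*(10 + 20)*(-39) = -48*30*(-39) = -1440*(-39) = 56160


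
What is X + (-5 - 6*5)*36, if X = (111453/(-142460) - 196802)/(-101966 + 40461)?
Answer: -11012086373627/8762002300 ≈ -1256.8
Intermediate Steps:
X = 28036524373/8762002300 (X = (111453*(-1/142460) - 196802)/(-61505) = (-111453/142460 - 196802)*(-1/61505) = -28036524373/142460*(-1/61505) = 28036524373/8762002300 ≈ 3.1998)
X + (-5 - 6*5)*36 = 28036524373/8762002300 + (-5 - 6*5)*36 = 28036524373/8762002300 + (-5 - 30)*36 = 28036524373/8762002300 - 35*36 = 28036524373/8762002300 - 1260 = -11012086373627/8762002300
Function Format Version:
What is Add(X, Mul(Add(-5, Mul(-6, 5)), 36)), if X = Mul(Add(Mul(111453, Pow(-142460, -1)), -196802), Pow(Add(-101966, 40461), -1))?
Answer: Rational(-11012086373627, 8762002300) ≈ -1256.8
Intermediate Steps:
X = Rational(28036524373, 8762002300) (X = Mul(Add(Mul(111453, Rational(-1, 142460)), -196802), Pow(-61505, -1)) = Mul(Add(Rational(-111453, 142460), -196802), Rational(-1, 61505)) = Mul(Rational(-28036524373, 142460), Rational(-1, 61505)) = Rational(28036524373, 8762002300) ≈ 3.1998)
Add(X, Mul(Add(-5, Mul(-6, 5)), 36)) = Add(Rational(28036524373, 8762002300), Mul(Add(-5, Mul(-6, 5)), 36)) = Add(Rational(28036524373, 8762002300), Mul(Add(-5, -30), 36)) = Add(Rational(28036524373, 8762002300), Mul(-35, 36)) = Add(Rational(28036524373, 8762002300), -1260) = Rational(-11012086373627, 8762002300)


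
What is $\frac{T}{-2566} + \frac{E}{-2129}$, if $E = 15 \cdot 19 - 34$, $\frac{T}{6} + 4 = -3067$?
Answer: $\frac{19292444}{2731507} \approx 7.0629$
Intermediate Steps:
$T = -18426$ ($T = -24 + 6 \left(-3067\right) = -24 - 18402 = -18426$)
$E = 251$ ($E = 285 - 34 = 251$)
$\frac{T}{-2566} + \frac{E}{-2129} = - \frac{18426}{-2566} + \frac{251}{-2129} = \left(-18426\right) \left(- \frac{1}{2566}\right) + 251 \left(- \frac{1}{2129}\right) = \frac{9213}{1283} - \frac{251}{2129} = \frac{19292444}{2731507}$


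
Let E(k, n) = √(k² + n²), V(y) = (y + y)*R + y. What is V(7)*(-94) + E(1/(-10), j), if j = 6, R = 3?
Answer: -4606 + √3601/10 ≈ -4600.0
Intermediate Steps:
V(y) = 7*y (V(y) = (y + y)*3 + y = (2*y)*3 + y = 6*y + y = 7*y)
V(7)*(-94) + E(1/(-10), j) = (7*7)*(-94) + √((1/(-10))² + 6²) = 49*(-94) + √((-⅒)² + 36) = -4606 + √(1/100 + 36) = -4606 + √(3601/100) = -4606 + √3601/10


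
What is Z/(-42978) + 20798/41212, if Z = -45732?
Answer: 231546969/147600778 ≈ 1.5687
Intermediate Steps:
Z/(-42978) + 20798/41212 = -45732/(-42978) + 20798/41212 = -45732*(-1/42978) + 20798*(1/41212) = 7622/7163 + 10399/20606 = 231546969/147600778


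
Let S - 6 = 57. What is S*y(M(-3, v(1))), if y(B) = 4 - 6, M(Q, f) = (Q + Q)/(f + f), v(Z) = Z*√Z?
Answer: -126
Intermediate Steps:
S = 63 (S = 6 + 57 = 63)
v(Z) = Z^(3/2)
M(Q, f) = Q/f (M(Q, f) = (2*Q)/((2*f)) = (2*Q)*(1/(2*f)) = Q/f)
y(B) = -2
S*y(M(-3, v(1))) = 63*(-2) = -126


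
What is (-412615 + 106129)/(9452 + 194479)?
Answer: -34054/22659 ≈ -1.5029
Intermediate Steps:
(-412615 + 106129)/(9452 + 194479) = -306486/203931 = -306486*1/203931 = -34054/22659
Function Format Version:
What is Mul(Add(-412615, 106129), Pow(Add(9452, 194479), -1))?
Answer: Rational(-34054, 22659) ≈ -1.5029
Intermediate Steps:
Mul(Add(-412615, 106129), Pow(Add(9452, 194479), -1)) = Mul(-306486, Pow(203931, -1)) = Mul(-306486, Rational(1, 203931)) = Rational(-34054, 22659)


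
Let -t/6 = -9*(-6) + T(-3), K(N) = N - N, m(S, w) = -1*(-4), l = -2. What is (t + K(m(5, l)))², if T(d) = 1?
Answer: 108900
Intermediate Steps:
m(S, w) = 4
K(N) = 0
t = -330 (t = -6*(-9*(-6) + 1) = -6*(54 + 1) = -6*55 = -330)
(t + K(m(5, l)))² = (-330 + 0)² = (-330)² = 108900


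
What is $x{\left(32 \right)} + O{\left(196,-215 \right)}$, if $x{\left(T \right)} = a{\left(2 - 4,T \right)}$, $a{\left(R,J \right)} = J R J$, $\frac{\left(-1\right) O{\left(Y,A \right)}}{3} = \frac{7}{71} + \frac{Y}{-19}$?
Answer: $- \frac{2721403}{1349} \approx -2017.3$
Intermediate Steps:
$O{\left(Y,A \right)} = - \frac{21}{71} + \frac{3 Y}{19}$ ($O{\left(Y,A \right)} = - 3 \left(\frac{7}{71} + \frac{Y}{-19}\right) = - 3 \left(7 \cdot \frac{1}{71} + Y \left(- \frac{1}{19}\right)\right) = - 3 \left(\frac{7}{71} - \frac{Y}{19}\right) = - \frac{21}{71} + \frac{3 Y}{19}$)
$a{\left(R,J \right)} = R J^{2}$
$x{\left(T \right)} = - 2 T^{2}$ ($x{\left(T \right)} = \left(2 - 4\right) T^{2} = - 2 T^{2}$)
$x{\left(32 \right)} + O{\left(196,-215 \right)} = - 2 \cdot 32^{2} + \left(- \frac{21}{71} + \frac{3}{19} \cdot 196\right) = \left(-2\right) 1024 + \left(- \frac{21}{71} + \frac{588}{19}\right) = -2048 + \frac{41349}{1349} = - \frac{2721403}{1349}$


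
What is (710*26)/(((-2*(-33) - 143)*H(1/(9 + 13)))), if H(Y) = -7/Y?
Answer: 9230/5929 ≈ 1.5568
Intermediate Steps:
(710*26)/(((-2*(-33) - 143)*H(1/(9 + 13)))) = (710*26)/(((-2*(-33) - 143)*(-7/(1/(9 + 13))))) = 18460/(((66 - 143)*(-7/(1/22)))) = 18460/((-(-539)/1/22)) = 18460/((-(-539)*22)) = 18460/((-77*(-154))) = 18460/11858 = 18460*(1/11858) = 9230/5929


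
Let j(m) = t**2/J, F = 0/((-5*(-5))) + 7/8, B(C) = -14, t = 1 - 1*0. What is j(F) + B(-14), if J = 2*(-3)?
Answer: -85/6 ≈ -14.167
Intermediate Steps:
J = -6
t = 1 (t = 1 + 0 = 1)
F = 7/8 (F = 0/25 + 7*(1/8) = 0*(1/25) + 7/8 = 0 + 7/8 = 7/8 ≈ 0.87500)
j(m) = -1/6 (j(m) = 1**2/(-6) = 1*(-1/6) = -1/6)
j(F) + B(-14) = -1/6 - 14 = -85/6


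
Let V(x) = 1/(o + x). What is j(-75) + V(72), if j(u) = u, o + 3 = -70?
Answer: -76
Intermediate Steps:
o = -73 (o = -3 - 70 = -73)
V(x) = 1/(-73 + x)
j(-75) + V(72) = -75 + 1/(-73 + 72) = -75 + 1/(-1) = -75 - 1 = -76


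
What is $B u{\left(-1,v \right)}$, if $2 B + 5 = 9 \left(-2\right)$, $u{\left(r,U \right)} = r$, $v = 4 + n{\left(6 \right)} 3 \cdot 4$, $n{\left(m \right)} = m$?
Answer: $\frac{23}{2} \approx 11.5$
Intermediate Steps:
$v = 76$ ($v = 4 + 6 \cdot 3 \cdot 4 = 4 + 6 \cdot 12 = 4 + 72 = 76$)
$B = - \frac{23}{2}$ ($B = - \frac{5}{2} + \frac{9 \left(-2\right)}{2} = - \frac{5}{2} + \frac{1}{2} \left(-18\right) = - \frac{5}{2} - 9 = - \frac{23}{2} \approx -11.5$)
$B u{\left(-1,v \right)} = \left(- \frac{23}{2}\right) \left(-1\right) = \frac{23}{2}$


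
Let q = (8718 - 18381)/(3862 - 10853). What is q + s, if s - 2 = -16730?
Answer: -116935785/6991 ≈ -16727.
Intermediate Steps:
s = -16728 (s = 2 - 16730 = -16728)
q = 9663/6991 (q = -9663/(-6991) = -9663*(-1/6991) = 9663/6991 ≈ 1.3822)
q + s = 9663/6991 - 16728 = -116935785/6991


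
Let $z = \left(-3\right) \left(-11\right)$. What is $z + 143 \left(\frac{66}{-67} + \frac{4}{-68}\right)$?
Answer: $- \frac{132440}{1139} \approx -116.28$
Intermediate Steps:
$z = 33$
$z + 143 \left(\frac{66}{-67} + \frac{4}{-68}\right) = 33 + 143 \left(\frac{66}{-67} + \frac{4}{-68}\right) = 33 + 143 \left(66 \left(- \frac{1}{67}\right) + 4 \left(- \frac{1}{68}\right)\right) = 33 + 143 \left(- \frac{66}{67} - \frac{1}{17}\right) = 33 + 143 \left(- \frac{1189}{1139}\right) = 33 - \frac{170027}{1139} = - \frac{132440}{1139}$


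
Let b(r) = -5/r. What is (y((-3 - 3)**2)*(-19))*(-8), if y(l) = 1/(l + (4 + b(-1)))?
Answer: 152/45 ≈ 3.3778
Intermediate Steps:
y(l) = 1/(9 + l) (y(l) = 1/(l + (4 - 5/(-1))) = 1/(l + (4 - 5*(-1))) = 1/(l + (4 + 5)) = 1/(l + 9) = 1/(9 + l))
(y((-3 - 3)**2)*(-19))*(-8) = (-19/(9 + (-3 - 3)**2))*(-8) = (-19/(9 + (-6)**2))*(-8) = (-19/(9 + 36))*(-8) = (-19/45)*(-8) = ((1/45)*(-19))*(-8) = -19/45*(-8) = 152/45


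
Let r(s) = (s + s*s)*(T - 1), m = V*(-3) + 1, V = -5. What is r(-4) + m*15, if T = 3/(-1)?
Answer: 192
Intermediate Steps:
m = 16 (m = -5*(-3) + 1 = 15 + 1 = 16)
T = -3 (T = 3*(-1) = -3)
r(s) = -4*s - 4*s² (r(s) = (s + s*s)*(-3 - 1) = (s + s²)*(-4) = -4*s - 4*s²)
r(-4) + m*15 = -4*(-4)*(1 - 4) + 16*15 = -4*(-4)*(-3) + 240 = -48 + 240 = 192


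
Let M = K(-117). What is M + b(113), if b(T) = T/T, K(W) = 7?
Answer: 8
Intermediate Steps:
M = 7
b(T) = 1
M + b(113) = 7 + 1 = 8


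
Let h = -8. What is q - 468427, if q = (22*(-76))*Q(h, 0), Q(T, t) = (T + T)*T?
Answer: -682443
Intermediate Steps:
Q(T, t) = 2*T² (Q(T, t) = (2*T)*T = 2*T²)
q = -214016 (q = (22*(-76))*(2*(-8)²) = -3344*64 = -1672*128 = -214016)
q - 468427 = -214016 - 468427 = -682443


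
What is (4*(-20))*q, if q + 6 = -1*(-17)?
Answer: -880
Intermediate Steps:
q = 11 (q = -6 - 1*(-17) = -6 + 17 = 11)
(4*(-20))*q = (4*(-20))*11 = -80*11 = -880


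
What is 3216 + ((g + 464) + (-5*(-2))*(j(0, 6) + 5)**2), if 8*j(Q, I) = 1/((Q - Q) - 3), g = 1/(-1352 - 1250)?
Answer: 1470969001/374688 ≈ 3925.9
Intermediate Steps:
g = -1/2602 (g = 1/(-2602) = -1/2602 ≈ -0.00038432)
j(Q, I) = -1/24 (j(Q, I) = 1/(8*((Q - Q) - 3)) = 1/(8*(0 - 3)) = (1/8)/(-3) = (1/8)*(-1/3) = -1/24)
3216 + ((g + 464) + (-5*(-2))*(j(0, 6) + 5)**2) = 3216 + ((-1/2602 + 464) + (-5*(-2))*(-1/24 + 5)**2) = 3216 + (1207327/2602 + 10*(119/24)**2) = 3216 + (1207327/2602 + 10*(14161/576)) = 3216 + (1207327/2602 + 70805/288) = 3216 + 265972393/374688 = 1470969001/374688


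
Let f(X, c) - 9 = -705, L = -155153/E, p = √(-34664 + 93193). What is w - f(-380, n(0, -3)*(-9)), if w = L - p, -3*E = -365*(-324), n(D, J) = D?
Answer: 27591473/39420 - √58529 ≈ 458.01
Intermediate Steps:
p = √58529 ≈ 241.93
E = -39420 (E = -(-365)*(-324)/3 = -⅓*118260 = -39420)
L = 155153/39420 (L = -155153/(-39420) = -155153*(-1/39420) = 155153/39420 ≈ 3.9359)
f(X, c) = -696 (f(X, c) = 9 - 705 = -696)
w = 155153/39420 - √58529 ≈ -237.99
w - f(-380, n(0, -3)*(-9)) = (155153/39420 - √58529) - 1*(-696) = (155153/39420 - √58529) + 696 = 27591473/39420 - √58529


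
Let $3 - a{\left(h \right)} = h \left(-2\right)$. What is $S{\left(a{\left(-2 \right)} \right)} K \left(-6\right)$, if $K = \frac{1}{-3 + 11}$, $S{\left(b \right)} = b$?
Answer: $\frac{3}{4} \approx 0.75$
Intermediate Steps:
$a{\left(h \right)} = 3 + 2 h$ ($a{\left(h \right)} = 3 - h \left(-2\right) = 3 - - 2 h = 3 + 2 h$)
$K = \frac{1}{8} \approx 0.125$
$S{\left(a{\left(-2 \right)} \right)} K \left(-6\right) = \left(3 + 2 \left(-2\right)\right) \frac{1}{8} \left(-6\right) = \left(3 - 4\right) \frac{1}{8} \left(-6\right) = \left(-1\right) \frac{1}{8} \left(-6\right) = \left(- \frac{1}{8}\right) \left(-6\right) = \frac{3}{4}$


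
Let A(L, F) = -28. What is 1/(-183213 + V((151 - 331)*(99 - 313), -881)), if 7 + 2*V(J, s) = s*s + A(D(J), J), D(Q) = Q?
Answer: 1/204850 ≈ 4.8816e-6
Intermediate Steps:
V(J, s) = -35/2 + s**2/2 (V(J, s) = -7/2 + (s*s - 28)/2 = -7/2 + (s**2 - 28)/2 = -7/2 + (-28 + s**2)/2 = -7/2 + (-14 + s**2/2) = -35/2 + s**2/2)
1/(-183213 + V((151 - 331)*(99 - 313), -881)) = 1/(-183213 + (-35/2 + (1/2)*(-881)**2)) = 1/(-183213 + (-35/2 + (1/2)*776161)) = 1/(-183213 + (-35/2 + 776161/2)) = 1/(-183213 + 388063) = 1/204850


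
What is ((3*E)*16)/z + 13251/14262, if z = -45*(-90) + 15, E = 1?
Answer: 6061099/6441670 ≈ 0.94092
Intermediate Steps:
z = 4065 (z = 4050 + 15 = 4065)
((3*E)*16)/z + 13251/14262 = ((3*1)*16)/4065 + 13251/14262 = (3*16)*(1/4065) + 13251*(1/14262) = 48*(1/4065) + 4417/4754 = 16/1355 + 4417/4754 = 6061099/6441670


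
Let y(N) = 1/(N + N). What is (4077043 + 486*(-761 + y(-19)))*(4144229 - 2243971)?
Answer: 133847522617000/19 ≈ 7.0446e+12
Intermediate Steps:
y(N) = 1/(2*N)
(4077043 + 486*(-761 + y(-19)))*(4144229 - 2243971) = (4077043 + 486*(-761 + (½)/(-19)))*(4144229 - 2243971) = (4077043 + 486*(-761 + (½)*(-1/19)))*1900258 = (4077043 + 486*(-761 - 1/38))*1900258 = (4077043 + 486*(-28919/38))*1900258 = (4077043 - 7027317/19)*1900258 = (70436500/19)*1900258 = 133847522617000/19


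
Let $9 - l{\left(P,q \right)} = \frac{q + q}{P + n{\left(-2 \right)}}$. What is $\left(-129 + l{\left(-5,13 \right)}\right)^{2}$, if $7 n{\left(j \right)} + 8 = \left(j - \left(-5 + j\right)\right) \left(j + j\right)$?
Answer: $\frac{1110916}{81} \approx 13715.0$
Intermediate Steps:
$n{\left(j \right)} = - \frac{8}{7} + \frac{10 j}{7}$ ($n{\left(j \right)} = - \frac{8}{7} + \frac{\left(j - \left(-5 + j\right)\right) \left(j + j\right)}{7} = - \frac{8}{7} + \frac{5 \cdot 2 j}{7} = - \frac{8}{7} + \frac{10 j}{7}$)
$l{\left(P,q \right)} = 9 - \frac{2 q}{-4 + P}$ ($l{\left(P,q \right)} = 9 - \frac{q + q}{P + \left(- \frac{8}{7} + \frac{10}{7} \left(-2\right)\right)} = 9 - \frac{2 q}{P - 4} = 9 - \frac{2 q}{-4 + P}$)
$\left(-129 + l{\left(-5,13 \right)}\right)^{2} = \left(-129 + \frac{-36 - 26 + 9 \left(-5\right)}{-4 - 5}\right)^{2} = \left(-129 + \frac{-36 - 26 - 45}{-9}\right)^{2} = \left(-129 - - \frac{107}{9}\right)^{2} = \left(-129 + \frac{107}{9}\right)^{2} = \left(- \frac{1054}{9}\right)^{2} = \frac{1110916}{81}$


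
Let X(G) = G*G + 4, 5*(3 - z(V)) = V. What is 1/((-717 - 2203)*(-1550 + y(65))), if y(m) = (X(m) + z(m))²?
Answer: -1/51971360120 ≈ -1.9241e-11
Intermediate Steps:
z(V) = 3 - V/5
X(G) = 4 + G² (X(G) = G² + 4 = 4 + G²)
y(m) = (7 + m² - m/5)² (y(m) = ((4 + m²) + (3 - m/5))² = (7 + m² - m/5)²)
1/((-717 - 2203)*(-1550 + y(65))) = 1/((-717 - 2203)*(-1550 + (35 - 1*65 + 5*65²)²/25)) = 1/(-2920*(-1550 + (35 - 65 + 5*4225)²/25)) = 1/(-2920*(-1550 + (35 - 65 + 21125)²/25)) = 1/(-2920*(-1550 + (1/25)*21095²)) = 1/(-2920*(-1550 + (1/25)*444999025)) = 1/(-2920*(-1550 + 17799961)) = 1/(-2920*17798411) = 1/(-51971360120) = -1/51971360120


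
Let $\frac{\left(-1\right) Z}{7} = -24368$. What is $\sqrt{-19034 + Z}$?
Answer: $3 \sqrt{16838} \approx 389.28$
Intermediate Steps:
$Z = 170576$ ($Z = \left(-7\right) \left(-24368\right) = 170576$)
$\sqrt{-19034 + Z} = \sqrt{-19034 + 170576} = \sqrt{151542} = 3 \sqrt{16838}$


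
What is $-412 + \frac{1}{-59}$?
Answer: $- \frac{24309}{59} \approx -412.02$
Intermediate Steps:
$-412 + \frac{1}{-59} = -412 - \frac{1}{59} = - \frac{24309}{59}$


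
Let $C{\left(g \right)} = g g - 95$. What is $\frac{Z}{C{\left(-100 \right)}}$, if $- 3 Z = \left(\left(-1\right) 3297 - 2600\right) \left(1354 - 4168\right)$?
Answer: $- \frac{790198}{1415} \approx -558.44$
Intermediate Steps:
$C{\left(g \right)} = -95 + g^{2}$ ($C{\left(g \right)} = g^{2} - 95 = -95 + g^{2}$)
$Z = -5531386$ ($Z = - \frac{\left(\left(-1\right) 3297 - 2600\right) \left(1354 - 4168\right)}{3} = - \frac{\left(-3297 - 2600\right) \left(-2814\right)}{3} = - \frac{\left(-5897\right) \left(-2814\right)}{3} = \left(- \frac{1}{3}\right) 16594158 = -5531386$)
$\frac{Z}{C{\left(-100 \right)}} = - \frac{5531386}{-95 + \left(-100\right)^{2}} = - \frac{5531386}{-95 + 10000} = - \frac{5531386}{9905} = \left(-5531386\right) \frac{1}{9905} = - \frac{790198}{1415}$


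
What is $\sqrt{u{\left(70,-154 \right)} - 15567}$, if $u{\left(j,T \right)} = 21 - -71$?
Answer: $5 i \sqrt{619} \approx 124.4 i$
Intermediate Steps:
$u{\left(j,T \right)} = 92$ ($u{\left(j,T \right)} = 21 + 71 = 92$)
$\sqrt{u{\left(70,-154 \right)} - 15567} = \sqrt{92 - 15567} = \sqrt{-15475} = 5 i \sqrt{619}$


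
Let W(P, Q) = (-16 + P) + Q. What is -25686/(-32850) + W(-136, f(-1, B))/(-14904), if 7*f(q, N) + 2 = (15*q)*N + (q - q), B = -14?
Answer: 18804782/23799825 ≈ 0.79012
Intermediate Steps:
f(q, N) = -2/7 + 15*N*q/7 (f(q, N) = -2/7 + ((15*q)*N + (q - q))/7 = -2/7 + (15*N*q + 0)/7 = -2/7 + (15*N*q)/7 = -2/7 + 15*N*q/7)
W(P, Q) = -16 + P + Q
-25686/(-32850) + W(-136, f(-1, B))/(-14904) = -25686/(-32850) + (-16 - 136 + (-2/7 + (15/7)*(-14)*(-1)))/(-14904) = -25686*(-1/32850) + (-16 - 136 + (-2/7 + 30))*(-1/14904) = 1427/1825 + (-16 - 136 + 208/7)*(-1/14904) = 1427/1825 - 856/7*(-1/14904) = 1427/1825 + 107/13041 = 18804782/23799825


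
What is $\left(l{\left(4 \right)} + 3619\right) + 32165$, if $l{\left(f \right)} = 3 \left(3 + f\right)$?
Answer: $35805$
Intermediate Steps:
$l{\left(f \right)} = 9 + 3 f$
$\left(l{\left(4 \right)} + 3619\right) + 32165 = \left(\left(9 + 3 \cdot 4\right) + 3619\right) + 32165 = \left(\left(9 + 12\right) + 3619\right) + 32165 = \left(21 + 3619\right) + 32165 = 3640 + 32165 = 35805$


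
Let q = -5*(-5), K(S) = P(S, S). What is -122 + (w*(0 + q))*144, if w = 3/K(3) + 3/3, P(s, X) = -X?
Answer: -122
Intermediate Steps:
K(S) = -S
w = 0 (w = 3/((-1*3)) + 3/3 = 3/(-3) + 3*(1/3) = 3*(-1/3) + 1 = -1 + 1 = 0)
q = 25
-122 + (w*(0 + q))*144 = -122 + (0*(0 + 25))*144 = -122 + (0*25)*144 = -122 + 0*144 = -122 + 0 = -122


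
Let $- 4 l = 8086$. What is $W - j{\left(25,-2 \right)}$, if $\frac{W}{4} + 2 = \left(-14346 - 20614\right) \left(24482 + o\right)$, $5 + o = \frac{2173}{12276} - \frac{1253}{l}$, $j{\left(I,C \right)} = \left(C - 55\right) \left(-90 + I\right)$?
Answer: $- \frac{42472208294081231}{12407967} \approx -3.423 \cdot 10^{9}$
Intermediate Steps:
$l = - \frac{4043}{2}$ ($l = \left(- \frac{1}{4}\right) 8086 = - \frac{4043}{2} \approx -2021.5$)
$j{\left(I,C \right)} = \left(-90 + I\right) \left(-55 + C\right)$ ($j{\left(I,C \right)} = \left(-55 + C\right) \left(-90 + I\right) = \left(-90 + I\right) \left(-55 + C\right)$)
$o = - \frac{208610245}{49631868}$ ($o = -5 + \left(\frac{2173}{12276} - \frac{1253}{- \frac{4043}{2}}\right) = -5 + \left(2173 \cdot \frac{1}{12276} - - \frac{2506}{4043}\right) = -5 + \left(\frac{2173}{12276} + \frac{2506}{4043}\right) = -5 + \frac{39549095}{49631868} = - \frac{208610245}{49631868} \approx -4.2031$)
$W = - \frac{42472162322563496}{12407967}$ ($W = -8 + 4 \left(-14346 - 20614\right) \left(24482 - \frac{208610245}{49631868}\right) = -8 + 4 \left(\left(-34960\right) \frac{1214878782131}{49631868}\right) = -8 + 4 \left(- \frac{10618040555824940}{12407967}\right) = -8 - \frac{42472162223299760}{12407967} = - \frac{42472162322563496}{12407967} \approx -3.423 \cdot 10^{9}$)
$W - j{\left(25,-2 \right)} = - \frac{42472162322563496}{12407967} - \left(4950 - -180 - 1375 - 50\right) = - \frac{42472162322563496}{12407967} - \left(4950 + 180 - 1375 - 50\right) = - \frac{42472162322563496}{12407967} - 3705 = - \frac{42472208294081231}{12407967}$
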